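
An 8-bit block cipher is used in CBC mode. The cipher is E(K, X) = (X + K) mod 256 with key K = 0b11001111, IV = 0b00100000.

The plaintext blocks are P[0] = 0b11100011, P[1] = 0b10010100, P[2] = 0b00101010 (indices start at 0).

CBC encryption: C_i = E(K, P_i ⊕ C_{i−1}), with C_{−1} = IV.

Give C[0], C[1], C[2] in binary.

C[0] = 0b10010010, C[1] = 0b11010101, C[2] = 0b11001110

C[0]: P[0] ⊕ 0b00100000 = 0b11000011; E(K, 0b11000011) = 0b10010010.
C[1]: P[1] ⊕ 0b10010010 = 0b00000110; E(K, 0b00000110) = 0b11010101.
C[2]: P[2] ⊕ 0b11010101 = 0b11111111; E(K, 0b11111111) = 0b11001110.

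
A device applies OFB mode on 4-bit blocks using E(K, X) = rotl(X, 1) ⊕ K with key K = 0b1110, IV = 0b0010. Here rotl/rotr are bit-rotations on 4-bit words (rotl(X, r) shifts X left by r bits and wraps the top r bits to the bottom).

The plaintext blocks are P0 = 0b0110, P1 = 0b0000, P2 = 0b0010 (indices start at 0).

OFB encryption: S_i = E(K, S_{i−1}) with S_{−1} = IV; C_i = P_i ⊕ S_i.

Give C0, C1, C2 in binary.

C0 = 0b1100, C1 = 0b1011, C2 = 0b1011

C0: S = E(K, 0b0010) = 0b1010; 0b0110 ⊕ 0b1010 = 0b1100.
C1: S = E(K, 0b1010) = 0b1011; 0b0000 ⊕ 0b1011 = 0b1011.
C2: S = E(K, 0b1011) = 0b1001; 0b0010 ⊕ 0b1001 = 0b1011.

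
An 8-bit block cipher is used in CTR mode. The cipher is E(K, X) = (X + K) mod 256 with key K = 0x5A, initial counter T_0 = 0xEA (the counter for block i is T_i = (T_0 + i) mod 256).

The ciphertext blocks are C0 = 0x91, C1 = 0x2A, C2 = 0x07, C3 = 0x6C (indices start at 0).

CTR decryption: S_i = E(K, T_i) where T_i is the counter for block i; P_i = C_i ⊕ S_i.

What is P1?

P1: T = 0xEB, S = E(K, T) = 0x45; 0x2A ⊕ 0x45 = 0x6F.

P1 = 0x6F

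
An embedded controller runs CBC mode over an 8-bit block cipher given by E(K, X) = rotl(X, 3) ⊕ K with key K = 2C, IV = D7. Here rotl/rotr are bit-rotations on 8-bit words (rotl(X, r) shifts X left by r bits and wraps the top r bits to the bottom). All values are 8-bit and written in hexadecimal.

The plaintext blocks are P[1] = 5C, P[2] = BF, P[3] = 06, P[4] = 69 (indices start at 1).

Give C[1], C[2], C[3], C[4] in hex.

CBC encryption: C_i = E(K, P_i ⊕ C_{i−1}), with C_{0} = IV.
C[1]: P[1] ⊕ D7 = 8B; E(K, 8B) = 70.
C[2]: P[2] ⊕ 70 = CF; E(K, CF) = 52.
C[3]: P[3] ⊕ 52 = 54; E(K, 54) = 8E.
C[4]: P[4] ⊕ 8E = E7; E(K, E7) = 13.

C[1] = 70, C[2] = 52, C[3] = 8E, C[4] = 13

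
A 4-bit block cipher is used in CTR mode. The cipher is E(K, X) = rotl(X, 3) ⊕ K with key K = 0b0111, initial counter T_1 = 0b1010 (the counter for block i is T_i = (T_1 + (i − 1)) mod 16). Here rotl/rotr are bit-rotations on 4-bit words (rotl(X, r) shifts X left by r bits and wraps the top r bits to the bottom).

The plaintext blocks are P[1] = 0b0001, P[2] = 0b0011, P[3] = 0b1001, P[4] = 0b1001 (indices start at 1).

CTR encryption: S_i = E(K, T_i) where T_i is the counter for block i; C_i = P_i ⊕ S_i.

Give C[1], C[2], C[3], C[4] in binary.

C[1]: T = 0b1010, S = E(K, T) = 0b0010; 0b0001 ⊕ 0b0010 = 0b0011.
C[2]: T = 0b1011, S = E(K, T) = 0b1010; 0b0011 ⊕ 0b1010 = 0b1001.
C[3]: T = 0b1100, S = E(K, T) = 0b0001; 0b1001 ⊕ 0b0001 = 0b1000.
C[4]: T = 0b1101, S = E(K, T) = 0b1001; 0b1001 ⊕ 0b1001 = 0b0000.

C[1] = 0b0011, C[2] = 0b1001, C[3] = 0b1000, C[4] = 0b0000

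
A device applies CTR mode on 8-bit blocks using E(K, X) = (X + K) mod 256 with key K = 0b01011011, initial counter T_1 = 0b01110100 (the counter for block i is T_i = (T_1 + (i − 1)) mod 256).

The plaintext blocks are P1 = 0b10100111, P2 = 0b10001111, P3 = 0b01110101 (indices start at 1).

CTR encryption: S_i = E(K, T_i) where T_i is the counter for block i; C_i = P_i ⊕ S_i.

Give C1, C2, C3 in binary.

C1 = 0b01101000, C2 = 0b01011111, C3 = 0b10100100

C1: T = 0b01110100, S = E(K, T) = 0b11001111; 0b10100111 ⊕ 0b11001111 = 0b01101000.
C2: T = 0b01110101, S = E(K, T) = 0b11010000; 0b10001111 ⊕ 0b11010000 = 0b01011111.
C3: T = 0b01110110, S = E(K, T) = 0b11010001; 0b01110101 ⊕ 0b11010001 = 0b10100100.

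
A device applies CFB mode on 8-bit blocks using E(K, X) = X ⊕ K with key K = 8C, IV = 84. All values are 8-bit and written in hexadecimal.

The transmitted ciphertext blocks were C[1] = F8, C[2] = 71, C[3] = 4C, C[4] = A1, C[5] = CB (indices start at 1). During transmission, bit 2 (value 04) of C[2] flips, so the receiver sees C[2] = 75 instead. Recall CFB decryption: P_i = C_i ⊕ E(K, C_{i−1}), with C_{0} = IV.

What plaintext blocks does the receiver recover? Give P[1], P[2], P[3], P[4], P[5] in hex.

P[1] = F0, P[2] = 01, P[3] = B5, P[4] = 61, P[5] = E6

Only C[2] changed, to 75. In CFB, a change in C_i flips the same bit in P_i and garbles P_{i+1}. Decrypting the received ciphertext:
P[1]: E(K, 84) = 08; F8 ⊕ 08 = F0.
P[2]: E(K, F8) = 74; 75 ⊕ 74 = 01.
P[3]: E(K, 75) = F9; 4C ⊕ F9 = B5.
P[4]: E(K, 4C) = C0; A1 ⊕ C0 = 61.
P[5]: E(K, A1) = 2D; CB ⊕ 2D = E6.
Blocks that differ from the original plaintext: P[2], P[3].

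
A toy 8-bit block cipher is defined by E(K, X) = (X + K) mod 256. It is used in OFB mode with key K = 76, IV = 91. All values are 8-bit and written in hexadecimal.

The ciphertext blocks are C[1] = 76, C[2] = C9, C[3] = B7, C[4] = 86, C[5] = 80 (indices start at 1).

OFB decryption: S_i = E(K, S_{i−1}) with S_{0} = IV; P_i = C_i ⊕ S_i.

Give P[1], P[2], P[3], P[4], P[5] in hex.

P[1] = 71, P[2] = B4, P[3] = 44, P[4] = EF, P[5] = 5F

P[1]: S = E(K, 91) = 07; 76 ⊕ 07 = 71.
P[2]: S = E(K, 07) = 7D; C9 ⊕ 7D = B4.
P[3]: S = E(K, 7D) = F3; B7 ⊕ F3 = 44.
P[4]: S = E(K, F3) = 69; 86 ⊕ 69 = EF.
P[5]: S = E(K, 69) = DF; 80 ⊕ DF = 5F.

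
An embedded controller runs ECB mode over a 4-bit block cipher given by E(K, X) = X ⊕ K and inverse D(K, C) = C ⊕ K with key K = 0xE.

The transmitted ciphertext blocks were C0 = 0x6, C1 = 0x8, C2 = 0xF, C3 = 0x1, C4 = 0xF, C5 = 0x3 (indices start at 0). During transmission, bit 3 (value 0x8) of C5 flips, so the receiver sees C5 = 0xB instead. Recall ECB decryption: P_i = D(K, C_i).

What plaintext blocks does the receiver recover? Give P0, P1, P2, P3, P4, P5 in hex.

Only C5 changed, to 0xB. In ECB, a change in C_i affects only P_i. Decrypting the received ciphertext:
P0: D(K, 0x6) = 0x8.
P1: D(K, 0x8) = 0x6.
P2: D(K, 0xF) = 0x1.
P3: D(K, 0x1) = 0xF.
P4: D(K, 0xF) = 0x1.
P5: D(K, 0xB) = 0x5.
Blocks that differ from the original plaintext: P5.

P0 = 0x8, P1 = 0x6, P2 = 0x1, P3 = 0xF, P4 = 0x1, P5 = 0x5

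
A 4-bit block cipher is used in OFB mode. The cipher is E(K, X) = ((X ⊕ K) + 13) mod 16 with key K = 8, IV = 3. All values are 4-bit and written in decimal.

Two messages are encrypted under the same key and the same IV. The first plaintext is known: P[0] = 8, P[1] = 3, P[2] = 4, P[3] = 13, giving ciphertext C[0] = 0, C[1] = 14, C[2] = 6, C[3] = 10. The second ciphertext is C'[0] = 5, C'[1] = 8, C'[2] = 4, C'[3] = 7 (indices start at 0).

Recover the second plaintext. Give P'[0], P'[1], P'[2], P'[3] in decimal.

P'[0] = 13, P'[1] = 5, P'[2] = 6, P'[3] = 0

In OFB with a reused IV, both messages share the same keystream S_i, so C_i ⊕ C'_i = P_i ⊕ P'_i and thus P'_i = P_i ⊕ C_i ⊕ C'_i.
P'[0]: 8 ⊕ 0 ⊕ 5 = 13.
P'[1]: 3 ⊕ 14 ⊕ 8 = 5.
P'[2]: 4 ⊕ 6 ⊕ 4 = 6.
P'[3]: 13 ⊕ 10 ⊕ 7 = 0.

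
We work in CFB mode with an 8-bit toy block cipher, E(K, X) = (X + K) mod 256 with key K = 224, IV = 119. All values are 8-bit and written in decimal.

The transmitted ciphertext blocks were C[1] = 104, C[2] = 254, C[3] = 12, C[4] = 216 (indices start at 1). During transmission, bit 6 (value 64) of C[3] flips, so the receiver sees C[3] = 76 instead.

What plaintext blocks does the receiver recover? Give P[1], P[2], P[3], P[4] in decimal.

P[1] = 63, P[2] = 182, P[3] = 146, P[4] = 244

CFB decryption: P_i = C_i ⊕ E(K, C_{i−1}), with C_{0} = IV.
Only C[3] changed, to 76. In CFB, a change in C_i flips the same bit in P_i and garbles P_{i+1}. Decrypting the received ciphertext:
P[1]: E(K, 119) = 87; 104 ⊕ 87 = 63.
P[2]: E(K, 104) = 72; 254 ⊕ 72 = 182.
P[3]: E(K, 254) = 222; 76 ⊕ 222 = 146.
P[4]: E(K, 76) = 44; 216 ⊕ 44 = 244.
Blocks that differ from the original plaintext: P[3], P[4].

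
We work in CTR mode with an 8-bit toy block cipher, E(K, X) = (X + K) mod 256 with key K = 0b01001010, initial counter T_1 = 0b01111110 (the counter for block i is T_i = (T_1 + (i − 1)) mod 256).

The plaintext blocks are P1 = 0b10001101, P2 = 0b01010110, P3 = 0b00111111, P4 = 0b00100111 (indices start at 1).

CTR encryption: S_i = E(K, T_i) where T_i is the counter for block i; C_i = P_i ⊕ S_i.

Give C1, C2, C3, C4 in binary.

C1: T = 0b01111110, S = E(K, T) = 0b11001000; 0b10001101 ⊕ 0b11001000 = 0b01000101.
C2: T = 0b01111111, S = E(K, T) = 0b11001001; 0b01010110 ⊕ 0b11001001 = 0b10011111.
C3: T = 0b10000000, S = E(K, T) = 0b11001010; 0b00111111 ⊕ 0b11001010 = 0b11110101.
C4: T = 0b10000001, S = E(K, T) = 0b11001011; 0b00100111 ⊕ 0b11001011 = 0b11101100.

C1 = 0b01000101, C2 = 0b10011111, C3 = 0b11110101, C4 = 0b11101100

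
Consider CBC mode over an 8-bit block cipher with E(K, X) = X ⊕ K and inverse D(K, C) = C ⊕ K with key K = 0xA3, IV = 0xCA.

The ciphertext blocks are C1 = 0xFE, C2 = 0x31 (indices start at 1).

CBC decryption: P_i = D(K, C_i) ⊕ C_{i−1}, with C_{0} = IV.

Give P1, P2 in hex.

P1 = 0x97, P2 = 0x6C

P1: D(K, 0xFE) = 0x5D; 0x5D ⊕ 0xCA = 0x97.
P2: D(K, 0x31) = 0x92; 0x92 ⊕ 0xFE = 0x6C.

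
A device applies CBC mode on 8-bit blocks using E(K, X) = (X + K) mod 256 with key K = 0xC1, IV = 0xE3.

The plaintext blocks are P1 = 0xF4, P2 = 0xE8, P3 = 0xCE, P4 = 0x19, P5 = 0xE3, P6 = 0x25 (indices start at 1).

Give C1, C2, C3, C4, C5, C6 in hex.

C1 = 0xD8, C2 = 0xF1, C3 = 0x00, C4 = 0xDA, C5 = 0xFA, C6 = 0xA0

CBC encryption: C_i = E(K, P_i ⊕ C_{i−1}), with C_{0} = IV.
C1: P1 ⊕ 0xE3 = 0x17; E(K, 0x17) = 0xD8.
C2: P2 ⊕ 0xD8 = 0x30; E(K, 0x30) = 0xF1.
C3: P3 ⊕ 0xF1 = 0x3F; E(K, 0x3F) = 0x00.
C4: P4 ⊕ 0x00 = 0x19; E(K, 0x19) = 0xDA.
C5: P5 ⊕ 0xDA = 0x39; E(K, 0x39) = 0xFA.
C6: P6 ⊕ 0xFA = 0xDF; E(K, 0xDF) = 0xA0.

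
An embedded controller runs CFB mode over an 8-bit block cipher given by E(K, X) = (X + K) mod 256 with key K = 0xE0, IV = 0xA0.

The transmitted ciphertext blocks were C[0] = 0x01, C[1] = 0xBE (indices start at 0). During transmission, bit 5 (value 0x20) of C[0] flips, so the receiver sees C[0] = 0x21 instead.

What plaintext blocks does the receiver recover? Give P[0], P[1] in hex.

CFB decryption: P_i = C_i ⊕ E(K, C_{i−1}), with C_{−1} = IV.
Only C[0] changed, to 0x21. In CFB, a change in C_i flips the same bit in P_i and garbles P_{i+1}. Decrypting the received ciphertext:
P[0]: E(K, 0xA0) = 0x80; 0x21 ⊕ 0x80 = 0xA1.
P[1]: E(K, 0x21) = 0x01; 0xBE ⊕ 0x01 = 0xBF.
Blocks that differ from the original plaintext: P[0], P[1].

P[0] = 0xA1, P[1] = 0xBF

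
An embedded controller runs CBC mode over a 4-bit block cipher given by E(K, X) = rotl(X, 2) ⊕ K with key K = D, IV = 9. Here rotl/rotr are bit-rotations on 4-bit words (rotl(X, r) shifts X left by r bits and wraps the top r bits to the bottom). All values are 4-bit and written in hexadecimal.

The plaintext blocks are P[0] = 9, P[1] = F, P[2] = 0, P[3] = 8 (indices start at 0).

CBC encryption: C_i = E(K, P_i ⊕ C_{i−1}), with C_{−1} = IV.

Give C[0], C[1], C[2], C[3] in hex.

C[0]: P[0] ⊕ 9 = 0; E(K, 0) = D.
C[1]: P[1] ⊕ D = 2; E(K, 2) = 5.
C[2]: P[2] ⊕ 5 = 5; E(K, 5) = 8.
C[3]: P[3] ⊕ 8 = 0; E(K, 0) = D.

C[0] = D, C[1] = 5, C[2] = 8, C[3] = D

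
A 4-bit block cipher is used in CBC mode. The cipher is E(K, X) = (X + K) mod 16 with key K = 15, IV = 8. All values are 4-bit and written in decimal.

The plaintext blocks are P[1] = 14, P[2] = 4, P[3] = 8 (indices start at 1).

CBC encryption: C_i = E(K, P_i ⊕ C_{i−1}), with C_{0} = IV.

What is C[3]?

C[1]: P[1] ⊕ 8 = 6; E(K, 6) = 5.
C[2]: P[2] ⊕ 5 = 1; E(K, 1) = 0.
C[3]: P[3] ⊕ 0 = 8; E(K, 8) = 7.

C[3] = 7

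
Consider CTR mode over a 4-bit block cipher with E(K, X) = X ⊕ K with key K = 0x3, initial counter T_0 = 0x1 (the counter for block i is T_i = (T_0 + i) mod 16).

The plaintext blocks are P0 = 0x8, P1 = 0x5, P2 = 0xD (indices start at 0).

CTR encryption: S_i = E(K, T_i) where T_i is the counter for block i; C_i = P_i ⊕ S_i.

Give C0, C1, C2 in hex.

C0: T = 0x1, S = E(K, T) = 0x2; 0x8 ⊕ 0x2 = 0xA.
C1: T = 0x2, S = E(K, T) = 0x1; 0x5 ⊕ 0x1 = 0x4.
C2: T = 0x3, S = E(K, T) = 0x0; 0xD ⊕ 0x0 = 0xD.

C0 = 0xA, C1 = 0x4, C2 = 0xD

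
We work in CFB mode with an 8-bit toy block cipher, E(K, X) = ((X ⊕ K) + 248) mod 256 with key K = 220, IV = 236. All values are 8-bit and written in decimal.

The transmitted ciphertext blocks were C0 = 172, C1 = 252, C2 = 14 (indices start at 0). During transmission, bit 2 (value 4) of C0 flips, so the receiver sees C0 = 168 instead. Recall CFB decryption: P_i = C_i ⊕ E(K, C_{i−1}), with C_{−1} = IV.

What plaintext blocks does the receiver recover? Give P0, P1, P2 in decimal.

Only C0 changed, to 168. In CFB, a change in C_i flips the same bit in P_i and garbles P_{i+1}. Decrypting the received ciphertext:
P0: E(K, 236) = 40; 168 ⊕ 40 = 128.
P1: E(K, 168) = 108; 252 ⊕ 108 = 144.
P2: E(K, 252) = 24; 14 ⊕ 24 = 22.
Blocks that differ from the original plaintext: P0, P1.

P0 = 128, P1 = 144, P2 = 22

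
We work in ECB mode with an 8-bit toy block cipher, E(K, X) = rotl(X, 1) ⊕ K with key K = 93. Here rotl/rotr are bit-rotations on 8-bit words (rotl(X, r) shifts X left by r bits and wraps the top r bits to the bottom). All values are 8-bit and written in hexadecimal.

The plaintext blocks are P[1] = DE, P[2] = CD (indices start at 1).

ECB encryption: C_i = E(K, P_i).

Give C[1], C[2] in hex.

C[1]: E(K, DE) = 2E.
C[2]: E(K, CD) = 08.

C[1] = 2E, C[2] = 08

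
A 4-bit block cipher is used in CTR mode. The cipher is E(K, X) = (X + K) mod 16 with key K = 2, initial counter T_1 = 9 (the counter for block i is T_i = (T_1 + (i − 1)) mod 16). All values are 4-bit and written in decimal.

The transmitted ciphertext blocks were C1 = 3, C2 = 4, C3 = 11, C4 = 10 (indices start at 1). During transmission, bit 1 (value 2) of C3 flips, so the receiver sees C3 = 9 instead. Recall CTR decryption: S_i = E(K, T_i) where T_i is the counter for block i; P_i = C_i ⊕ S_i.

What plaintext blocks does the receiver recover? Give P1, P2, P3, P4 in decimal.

P1 = 8, P2 = 8, P3 = 4, P4 = 4

Only C3 changed, to 9. In CTR, a change in C_i flips the same bit in P_i only; the keystream is unaffected. Decrypting the received ciphertext:
P1: T = 9, S = E(K, T) = 11; 3 ⊕ 11 = 8.
P2: T = 10, S = E(K, T) = 12; 4 ⊕ 12 = 8.
P3: T = 11, S = E(K, T) = 13; 9 ⊕ 13 = 4.
P4: T = 12, S = E(K, T) = 14; 10 ⊕ 14 = 4.
Blocks that differ from the original plaintext: P3.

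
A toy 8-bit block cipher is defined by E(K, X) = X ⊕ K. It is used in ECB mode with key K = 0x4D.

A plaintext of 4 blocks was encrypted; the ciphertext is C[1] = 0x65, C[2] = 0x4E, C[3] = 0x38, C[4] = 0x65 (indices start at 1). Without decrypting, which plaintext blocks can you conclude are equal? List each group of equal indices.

P[1] = P[4]

ECB encrypts each block independently with the same key, so equal ciphertext blocks imply equal plaintext blocks.
C[1] = C[4] = 0x65, so P[1] = P[4].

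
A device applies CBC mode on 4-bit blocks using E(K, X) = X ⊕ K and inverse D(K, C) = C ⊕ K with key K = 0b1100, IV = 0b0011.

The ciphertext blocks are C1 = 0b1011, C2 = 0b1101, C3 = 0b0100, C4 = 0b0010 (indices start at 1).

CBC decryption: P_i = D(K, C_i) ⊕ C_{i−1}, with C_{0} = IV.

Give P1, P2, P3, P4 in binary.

P1: D(K, 0b1011) = 0b0111; 0b0111 ⊕ 0b0011 = 0b0100.
P2: D(K, 0b1101) = 0b0001; 0b0001 ⊕ 0b1011 = 0b1010.
P3: D(K, 0b0100) = 0b1000; 0b1000 ⊕ 0b1101 = 0b0101.
P4: D(K, 0b0010) = 0b1110; 0b1110 ⊕ 0b0100 = 0b1010.

P1 = 0b0100, P2 = 0b1010, P3 = 0b0101, P4 = 0b1010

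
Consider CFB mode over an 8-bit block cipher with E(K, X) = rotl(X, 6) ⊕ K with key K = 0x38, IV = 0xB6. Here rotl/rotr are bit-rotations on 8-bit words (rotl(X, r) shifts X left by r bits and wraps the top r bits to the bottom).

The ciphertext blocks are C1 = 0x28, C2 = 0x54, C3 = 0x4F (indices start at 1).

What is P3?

P3 = 0x62

CFB decryption: P_i = C_i ⊕ E(K, C_{i−1}), with C_{0} = IV.
P3: E(K, 0x54) = 0x2D; 0x4F ⊕ 0x2D = 0x62.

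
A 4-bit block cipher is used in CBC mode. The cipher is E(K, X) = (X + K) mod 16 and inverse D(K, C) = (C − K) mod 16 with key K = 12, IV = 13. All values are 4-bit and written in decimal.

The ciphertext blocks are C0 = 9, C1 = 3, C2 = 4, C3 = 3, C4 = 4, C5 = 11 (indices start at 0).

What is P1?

CBC decryption: P_i = D(K, C_i) ⊕ C_{i−1}, with C_{−1} = IV.
P1: D(K, 3) = 7; 7 ⊕ 9 = 14.

P1 = 14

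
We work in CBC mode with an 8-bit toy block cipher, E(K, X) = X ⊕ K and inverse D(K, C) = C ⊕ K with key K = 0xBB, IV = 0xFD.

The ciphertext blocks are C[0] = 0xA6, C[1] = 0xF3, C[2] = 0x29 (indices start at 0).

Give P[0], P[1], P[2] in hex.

CBC decryption: P_i = D(K, C_i) ⊕ C_{i−1}, with C_{−1} = IV.
P[0]: D(K, 0xA6) = 0x1D; 0x1D ⊕ 0xFD = 0xE0.
P[1]: D(K, 0xF3) = 0x48; 0x48 ⊕ 0xA6 = 0xEE.
P[2]: D(K, 0x29) = 0x92; 0x92 ⊕ 0xF3 = 0x61.

P[0] = 0xE0, P[1] = 0xEE, P[2] = 0x61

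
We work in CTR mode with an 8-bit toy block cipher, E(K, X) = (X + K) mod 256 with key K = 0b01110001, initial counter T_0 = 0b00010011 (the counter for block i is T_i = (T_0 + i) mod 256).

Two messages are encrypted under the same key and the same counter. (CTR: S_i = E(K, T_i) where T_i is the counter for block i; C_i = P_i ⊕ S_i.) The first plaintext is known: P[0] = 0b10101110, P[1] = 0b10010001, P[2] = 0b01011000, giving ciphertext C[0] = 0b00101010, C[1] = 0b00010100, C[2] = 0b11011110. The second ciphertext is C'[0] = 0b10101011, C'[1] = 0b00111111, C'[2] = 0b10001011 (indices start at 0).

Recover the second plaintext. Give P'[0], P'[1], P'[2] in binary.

In CTR with a reused counter, both messages share the same keystream S_i, so C_i ⊕ C'_i = P_i ⊕ P'_i and thus P'_i = P_i ⊕ C_i ⊕ C'_i.
P'[0]: 0b10101110 ⊕ 0b00101010 ⊕ 0b10101011 = 0b00101111.
P'[1]: 0b10010001 ⊕ 0b00010100 ⊕ 0b00111111 = 0b10111010.
P'[2]: 0b01011000 ⊕ 0b11011110 ⊕ 0b10001011 = 0b00001101.

P'[0] = 0b00101111, P'[1] = 0b10111010, P'[2] = 0b00001101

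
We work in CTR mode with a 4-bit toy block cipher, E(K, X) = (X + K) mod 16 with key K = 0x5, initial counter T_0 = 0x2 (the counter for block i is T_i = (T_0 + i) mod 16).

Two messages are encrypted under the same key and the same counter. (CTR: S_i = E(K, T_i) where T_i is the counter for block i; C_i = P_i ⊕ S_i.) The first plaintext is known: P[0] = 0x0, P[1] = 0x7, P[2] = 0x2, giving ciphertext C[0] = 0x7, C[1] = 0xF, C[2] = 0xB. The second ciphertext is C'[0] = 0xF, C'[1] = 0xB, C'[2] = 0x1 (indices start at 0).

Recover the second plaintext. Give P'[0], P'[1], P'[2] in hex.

P'[0] = 0x8, P'[1] = 0x3, P'[2] = 0x8

In CTR with a reused counter, both messages share the same keystream S_i, so C_i ⊕ C'_i = P_i ⊕ P'_i and thus P'_i = P_i ⊕ C_i ⊕ C'_i.
P'[0]: 0x0 ⊕ 0x7 ⊕ 0xF = 0x8.
P'[1]: 0x7 ⊕ 0xF ⊕ 0xB = 0x3.
P'[2]: 0x2 ⊕ 0xB ⊕ 0x1 = 0x8.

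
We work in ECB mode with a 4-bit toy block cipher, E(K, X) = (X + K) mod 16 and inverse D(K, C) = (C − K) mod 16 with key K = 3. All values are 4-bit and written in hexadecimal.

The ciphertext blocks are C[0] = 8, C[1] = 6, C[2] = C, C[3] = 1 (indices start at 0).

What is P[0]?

P[0] = 5

ECB decryption: P_i = D(K, C_i).
P[0]: D(K, 8) = 5.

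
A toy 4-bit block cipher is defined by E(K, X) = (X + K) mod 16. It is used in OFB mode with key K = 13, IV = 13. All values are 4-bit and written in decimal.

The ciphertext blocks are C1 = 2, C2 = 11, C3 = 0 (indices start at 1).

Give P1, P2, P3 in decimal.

OFB decryption: S_i = E(K, S_{i−1}) with S_{0} = IV; P_i = C_i ⊕ S_i.
P1: S = E(K, 13) = 10; 2 ⊕ 10 = 8.
P2: S = E(K, 10) = 7; 11 ⊕ 7 = 12.
P3: S = E(K, 7) = 4; 0 ⊕ 4 = 4.

P1 = 8, P2 = 12, P3 = 4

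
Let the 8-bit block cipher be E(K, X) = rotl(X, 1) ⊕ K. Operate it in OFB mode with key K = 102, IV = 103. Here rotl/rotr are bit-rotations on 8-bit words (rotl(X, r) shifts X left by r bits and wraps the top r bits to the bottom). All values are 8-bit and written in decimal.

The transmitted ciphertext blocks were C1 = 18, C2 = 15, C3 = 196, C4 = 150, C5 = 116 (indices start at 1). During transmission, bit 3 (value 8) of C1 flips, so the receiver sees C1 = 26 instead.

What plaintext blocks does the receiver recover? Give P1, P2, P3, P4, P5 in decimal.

OFB decryption: S_i = E(K, S_{i−1}) with S_{0} = IV; P_i = C_i ⊕ S_i.
Only C1 changed, to 26. In OFB, a change in C_i flips the same bit in P_i only; the keystream is unaffected. Decrypting the received ciphertext:
P1: S = E(K, 103) = 168; 26 ⊕ 168 = 178.
P2: S = E(K, 168) = 55; 15 ⊕ 55 = 56.
P3: S = E(K, 55) = 8; 196 ⊕ 8 = 204.
P4: S = E(K, 8) = 118; 150 ⊕ 118 = 224.
P5: S = E(K, 118) = 138; 116 ⊕ 138 = 254.
Blocks that differ from the original plaintext: P1.

P1 = 178, P2 = 56, P3 = 204, P4 = 224, P5 = 254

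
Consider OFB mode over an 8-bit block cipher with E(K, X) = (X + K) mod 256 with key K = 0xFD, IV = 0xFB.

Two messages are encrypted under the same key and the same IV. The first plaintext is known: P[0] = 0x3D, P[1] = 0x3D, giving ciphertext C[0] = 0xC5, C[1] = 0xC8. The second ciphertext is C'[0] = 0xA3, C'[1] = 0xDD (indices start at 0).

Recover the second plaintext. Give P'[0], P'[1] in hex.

P'[0] = 0x5B, P'[1] = 0x28

In OFB with a reused IV, both messages share the same keystream S_i, so C_i ⊕ C'_i = P_i ⊕ P'_i and thus P'_i = P_i ⊕ C_i ⊕ C'_i.
P'[0]: 0x3D ⊕ 0xC5 ⊕ 0xA3 = 0x5B.
P'[1]: 0x3D ⊕ 0xC8 ⊕ 0xDD = 0x28.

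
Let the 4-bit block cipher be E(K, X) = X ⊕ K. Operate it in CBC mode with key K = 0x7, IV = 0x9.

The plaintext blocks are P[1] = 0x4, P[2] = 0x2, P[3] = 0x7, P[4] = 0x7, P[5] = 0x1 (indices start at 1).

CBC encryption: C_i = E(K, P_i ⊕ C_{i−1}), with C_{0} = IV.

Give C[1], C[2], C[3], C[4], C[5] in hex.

C[1]: P[1] ⊕ 0x9 = 0xD; E(K, 0xD) = 0xA.
C[2]: P[2] ⊕ 0xA = 0x8; E(K, 0x8) = 0xF.
C[3]: P[3] ⊕ 0xF = 0x8; E(K, 0x8) = 0xF.
C[4]: P[4] ⊕ 0xF = 0x8; E(K, 0x8) = 0xF.
C[5]: P[5] ⊕ 0xF = 0xE; E(K, 0xE) = 0x9.

C[1] = 0xA, C[2] = 0xF, C[3] = 0xF, C[4] = 0xF, C[5] = 0x9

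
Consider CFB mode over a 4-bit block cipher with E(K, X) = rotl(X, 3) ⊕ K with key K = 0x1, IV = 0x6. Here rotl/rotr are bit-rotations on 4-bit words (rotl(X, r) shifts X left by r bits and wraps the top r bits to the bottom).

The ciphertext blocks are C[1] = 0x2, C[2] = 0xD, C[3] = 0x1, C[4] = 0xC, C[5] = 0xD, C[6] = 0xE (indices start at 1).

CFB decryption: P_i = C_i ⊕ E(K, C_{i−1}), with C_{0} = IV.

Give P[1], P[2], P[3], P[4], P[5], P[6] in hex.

P[1] = 0x0, P[2] = 0xD, P[3] = 0xE, P[4] = 0x5, P[5] = 0xA, P[6] = 0x1

P[1]: E(K, 0x6) = 0x2; 0x2 ⊕ 0x2 = 0x0.
P[2]: E(K, 0x2) = 0x0; 0xD ⊕ 0x0 = 0xD.
P[3]: E(K, 0xD) = 0xF; 0x1 ⊕ 0xF = 0xE.
P[4]: E(K, 0x1) = 0x9; 0xC ⊕ 0x9 = 0x5.
P[5]: E(K, 0xC) = 0x7; 0xD ⊕ 0x7 = 0xA.
P[6]: E(K, 0xD) = 0xF; 0xE ⊕ 0xF = 0x1.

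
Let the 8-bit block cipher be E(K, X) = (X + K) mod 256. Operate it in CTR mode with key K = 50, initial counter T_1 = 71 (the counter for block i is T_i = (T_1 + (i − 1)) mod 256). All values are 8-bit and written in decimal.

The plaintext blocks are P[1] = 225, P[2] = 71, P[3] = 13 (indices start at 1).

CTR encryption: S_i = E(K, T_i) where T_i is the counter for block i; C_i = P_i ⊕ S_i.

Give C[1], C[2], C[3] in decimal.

C[1]: T = 71, S = E(K, T) = 121; 225 ⊕ 121 = 152.
C[2]: T = 72, S = E(K, T) = 122; 71 ⊕ 122 = 61.
C[3]: T = 73, S = E(K, T) = 123; 13 ⊕ 123 = 118.

C[1] = 152, C[2] = 61, C[3] = 118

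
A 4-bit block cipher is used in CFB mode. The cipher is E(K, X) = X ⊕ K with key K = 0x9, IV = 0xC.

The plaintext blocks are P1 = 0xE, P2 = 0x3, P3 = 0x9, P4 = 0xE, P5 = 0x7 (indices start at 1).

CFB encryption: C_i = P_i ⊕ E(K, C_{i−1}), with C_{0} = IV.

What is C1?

C1: E(K, 0xC) = 0x5; 0xE ⊕ 0x5 = 0xB.

C1 = 0xB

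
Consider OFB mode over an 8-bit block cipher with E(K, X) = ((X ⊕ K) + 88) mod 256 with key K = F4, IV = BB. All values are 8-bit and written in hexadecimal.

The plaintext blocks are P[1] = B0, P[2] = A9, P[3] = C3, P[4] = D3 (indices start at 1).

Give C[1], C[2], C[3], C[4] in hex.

C[1] = 67, C[2] = 02, C[3] = 24, C[4] = 48

OFB encryption: S_i = E(K, S_{i−1}) with S_{0} = IV; C_i = P_i ⊕ S_i.
C[1]: S = E(K, BB) = D7; B0 ⊕ D7 = 67.
C[2]: S = E(K, D7) = AB; A9 ⊕ AB = 02.
C[3]: S = E(K, AB) = E7; C3 ⊕ E7 = 24.
C[4]: S = E(K, E7) = 9B; D3 ⊕ 9B = 48.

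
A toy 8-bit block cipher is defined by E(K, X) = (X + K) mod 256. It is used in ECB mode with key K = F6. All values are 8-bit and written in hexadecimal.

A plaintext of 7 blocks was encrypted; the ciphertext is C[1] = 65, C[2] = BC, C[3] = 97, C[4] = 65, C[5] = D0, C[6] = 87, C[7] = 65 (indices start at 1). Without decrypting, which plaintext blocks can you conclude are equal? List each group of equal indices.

ECB encrypts each block independently with the same key, so equal ciphertext blocks imply equal plaintext blocks.
C[1] = C[4] = C[7] = 65, so P[1] = P[4] = P[7].

P[1] = P[4] = P[7]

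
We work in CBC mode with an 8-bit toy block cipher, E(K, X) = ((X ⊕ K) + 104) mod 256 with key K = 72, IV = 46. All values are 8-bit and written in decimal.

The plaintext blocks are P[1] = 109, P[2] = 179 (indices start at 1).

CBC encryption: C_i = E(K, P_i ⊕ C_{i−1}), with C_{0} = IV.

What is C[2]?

C[2] = 240

C[1]: P[1] ⊕ 46 = 67; E(K, 67) = 115.
C[2]: P[2] ⊕ 115 = 192; E(K, 192) = 240.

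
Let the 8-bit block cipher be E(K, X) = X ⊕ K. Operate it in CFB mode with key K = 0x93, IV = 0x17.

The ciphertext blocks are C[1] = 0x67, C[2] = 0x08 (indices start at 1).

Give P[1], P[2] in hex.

P[1] = 0xE3, P[2] = 0xFC

CFB decryption: P_i = C_i ⊕ E(K, C_{i−1}), with C_{0} = IV.
P[1]: E(K, 0x17) = 0x84; 0x67 ⊕ 0x84 = 0xE3.
P[2]: E(K, 0x67) = 0xF4; 0x08 ⊕ 0xF4 = 0xFC.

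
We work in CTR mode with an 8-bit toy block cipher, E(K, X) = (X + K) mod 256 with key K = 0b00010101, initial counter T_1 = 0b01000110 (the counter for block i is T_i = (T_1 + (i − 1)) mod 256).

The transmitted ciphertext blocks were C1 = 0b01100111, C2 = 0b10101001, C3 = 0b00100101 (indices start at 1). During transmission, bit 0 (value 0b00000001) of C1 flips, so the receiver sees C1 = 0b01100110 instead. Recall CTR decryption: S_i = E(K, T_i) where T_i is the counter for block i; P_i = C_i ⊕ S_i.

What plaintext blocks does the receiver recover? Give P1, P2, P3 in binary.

Only C1 changed, to 0b01100110. In CTR, a change in C_i flips the same bit in P_i only; the keystream is unaffected. Decrypting the received ciphertext:
P1: T = 0b01000110, S = E(K, T) = 0b01011011; 0b01100110 ⊕ 0b01011011 = 0b00111101.
P2: T = 0b01000111, S = E(K, T) = 0b01011100; 0b10101001 ⊕ 0b01011100 = 0b11110101.
P3: T = 0b01001000, S = E(K, T) = 0b01011101; 0b00100101 ⊕ 0b01011101 = 0b01111000.
Blocks that differ from the original plaintext: P1.

P1 = 0b00111101, P2 = 0b11110101, P3 = 0b01111000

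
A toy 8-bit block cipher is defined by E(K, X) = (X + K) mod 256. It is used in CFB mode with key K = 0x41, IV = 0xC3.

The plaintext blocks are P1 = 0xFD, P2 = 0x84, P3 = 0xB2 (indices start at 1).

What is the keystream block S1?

CFB encryption: C_i = P_i ⊕ E(K, C_{i−1}), with C_{0} = IV.
C1: E(K, 0xC3) = 0x04; 0xFD ⊕ 0x04 = 0xF9.
So S1 = 0x04.

0x04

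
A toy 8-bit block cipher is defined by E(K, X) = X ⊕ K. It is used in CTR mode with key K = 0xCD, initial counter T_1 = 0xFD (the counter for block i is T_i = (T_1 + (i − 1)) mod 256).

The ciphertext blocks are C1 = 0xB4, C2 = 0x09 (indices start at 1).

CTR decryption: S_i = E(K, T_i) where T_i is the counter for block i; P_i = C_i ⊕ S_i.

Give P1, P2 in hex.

P1: T = 0xFD, S = E(K, T) = 0x30; 0xB4 ⊕ 0x30 = 0x84.
P2: T = 0xFE, S = E(K, T) = 0x33; 0x09 ⊕ 0x33 = 0x3A.

P1 = 0x84, P2 = 0x3A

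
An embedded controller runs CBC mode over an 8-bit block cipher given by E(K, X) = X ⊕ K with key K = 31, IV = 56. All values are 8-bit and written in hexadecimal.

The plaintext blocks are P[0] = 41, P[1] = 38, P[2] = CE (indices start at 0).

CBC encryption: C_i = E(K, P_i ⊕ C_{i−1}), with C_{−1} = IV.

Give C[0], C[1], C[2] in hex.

C[0] = 26, C[1] = 2F, C[2] = D0

C[0]: P[0] ⊕ 56 = 17; E(K, 17) = 26.
C[1]: P[1] ⊕ 26 = 1E; E(K, 1E) = 2F.
C[2]: P[2] ⊕ 2F = E1; E(K, E1) = D0.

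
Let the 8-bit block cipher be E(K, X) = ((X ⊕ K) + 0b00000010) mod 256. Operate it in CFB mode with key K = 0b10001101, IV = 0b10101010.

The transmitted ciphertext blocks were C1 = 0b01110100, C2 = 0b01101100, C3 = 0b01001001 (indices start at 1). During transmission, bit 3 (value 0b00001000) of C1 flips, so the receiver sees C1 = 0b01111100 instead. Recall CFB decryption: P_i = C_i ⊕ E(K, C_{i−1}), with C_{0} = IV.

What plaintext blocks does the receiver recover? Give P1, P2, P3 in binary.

Only C1 changed, to 0b01111100. In CFB, a change in C_i flips the same bit in P_i and garbles P_{i+1}. Decrypting the received ciphertext:
P1: E(K, 0b10101010) = 0b00101001; 0b01111100 ⊕ 0b00101001 = 0b01010101.
P2: E(K, 0b01111100) = 0b11110011; 0b01101100 ⊕ 0b11110011 = 0b10011111.
P3: E(K, 0b01101100) = 0b11100011; 0b01001001 ⊕ 0b11100011 = 0b10101010.
Blocks that differ from the original plaintext: P1, P2.

P1 = 0b01010101, P2 = 0b10011111, P3 = 0b10101010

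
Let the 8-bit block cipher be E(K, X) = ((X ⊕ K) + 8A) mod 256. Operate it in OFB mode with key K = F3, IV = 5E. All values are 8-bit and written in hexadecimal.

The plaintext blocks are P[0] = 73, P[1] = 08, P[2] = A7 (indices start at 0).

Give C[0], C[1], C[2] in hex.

C[0] = 44, C[1] = 46, C[2] = E0

OFB encryption: S_i = E(K, S_{i−1}) with S_{−1} = IV; C_i = P_i ⊕ S_i.
C[0]: S = E(K, 5E) = 37; 73 ⊕ 37 = 44.
C[1]: S = E(K, 37) = 4E; 08 ⊕ 4E = 46.
C[2]: S = E(K, 4E) = 47; A7 ⊕ 47 = E0.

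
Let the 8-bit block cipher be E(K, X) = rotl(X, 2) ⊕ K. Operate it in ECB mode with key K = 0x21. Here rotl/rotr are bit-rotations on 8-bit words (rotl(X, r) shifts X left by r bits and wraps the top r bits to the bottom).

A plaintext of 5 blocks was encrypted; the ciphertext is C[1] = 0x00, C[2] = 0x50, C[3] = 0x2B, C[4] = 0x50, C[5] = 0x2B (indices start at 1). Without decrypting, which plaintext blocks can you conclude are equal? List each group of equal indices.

ECB encrypts each block independently with the same key, so equal ciphertext blocks imply equal plaintext blocks.
C[2] = C[4] = 0x50, so P[2] = P[4].
C[3] = C[5] = 0x2B, so P[3] = P[5].

P[2] = P[4]; P[3] = P[5]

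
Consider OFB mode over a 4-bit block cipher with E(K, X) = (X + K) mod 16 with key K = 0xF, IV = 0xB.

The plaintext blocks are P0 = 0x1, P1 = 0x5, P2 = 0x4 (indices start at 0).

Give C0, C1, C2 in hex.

C0 = 0xB, C1 = 0xC, C2 = 0xC

OFB encryption: S_i = E(K, S_{i−1}) with S_{−1} = IV; C_i = P_i ⊕ S_i.
C0: S = E(K, 0xB) = 0xA; 0x1 ⊕ 0xA = 0xB.
C1: S = E(K, 0xA) = 0x9; 0x5 ⊕ 0x9 = 0xC.
C2: S = E(K, 0x9) = 0x8; 0x4 ⊕ 0x8 = 0xC.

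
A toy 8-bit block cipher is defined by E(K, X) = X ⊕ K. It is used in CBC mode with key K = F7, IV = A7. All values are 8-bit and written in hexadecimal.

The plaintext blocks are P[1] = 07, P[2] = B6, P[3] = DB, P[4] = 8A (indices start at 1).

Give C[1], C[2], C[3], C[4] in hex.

CBC encryption: C_i = E(K, P_i ⊕ C_{i−1}), with C_{0} = IV.
C[1]: P[1] ⊕ A7 = A0; E(K, A0) = 57.
C[2]: P[2] ⊕ 57 = E1; E(K, E1) = 16.
C[3]: P[3] ⊕ 16 = CD; E(K, CD) = 3A.
C[4]: P[4] ⊕ 3A = B0; E(K, B0) = 47.

C[1] = 57, C[2] = 16, C[3] = 3A, C[4] = 47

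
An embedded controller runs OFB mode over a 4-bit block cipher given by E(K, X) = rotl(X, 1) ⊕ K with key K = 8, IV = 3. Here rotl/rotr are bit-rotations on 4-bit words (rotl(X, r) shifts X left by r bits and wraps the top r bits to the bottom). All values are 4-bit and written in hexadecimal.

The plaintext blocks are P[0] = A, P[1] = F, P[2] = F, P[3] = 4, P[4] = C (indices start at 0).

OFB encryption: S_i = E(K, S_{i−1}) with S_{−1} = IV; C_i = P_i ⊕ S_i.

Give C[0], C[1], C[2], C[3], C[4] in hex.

C[0]: S = E(K, 3) = E; A ⊕ E = 4.
C[1]: S = E(K, E) = 5; F ⊕ 5 = A.
C[2]: S = E(K, 5) = 2; F ⊕ 2 = D.
C[3]: S = E(K, 2) = C; 4 ⊕ C = 8.
C[4]: S = E(K, C) = 1; C ⊕ 1 = D.

C[0] = 4, C[1] = A, C[2] = D, C[3] = 8, C[4] = D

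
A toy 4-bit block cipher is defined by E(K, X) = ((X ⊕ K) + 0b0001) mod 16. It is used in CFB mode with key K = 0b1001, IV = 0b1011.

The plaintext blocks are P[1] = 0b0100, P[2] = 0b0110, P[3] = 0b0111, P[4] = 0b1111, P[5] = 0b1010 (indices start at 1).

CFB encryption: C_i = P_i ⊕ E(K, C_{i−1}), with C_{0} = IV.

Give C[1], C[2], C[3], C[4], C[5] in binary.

C[1] = 0b0111, C[2] = 0b1001, C[3] = 0b0110, C[4] = 0b1111, C[5] = 0b1101

C[1]: E(K, 0b1011) = 0b0011; 0b0100 ⊕ 0b0011 = 0b0111.
C[2]: E(K, 0b0111) = 0b1111; 0b0110 ⊕ 0b1111 = 0b1001.
C[3]: E(K, 0b1001) = 0b0001; 0b0111 ⊕ 0b0001 = 0b0110.
C[4]: E(K, 0b0110) = 0b0000; 0b1111 ⊕ 0b0000 = 0b1111.
C[5]: E(K, 0b1111) = 0b0111; 0b1010 ⊕ 0b0111 = 0b1101.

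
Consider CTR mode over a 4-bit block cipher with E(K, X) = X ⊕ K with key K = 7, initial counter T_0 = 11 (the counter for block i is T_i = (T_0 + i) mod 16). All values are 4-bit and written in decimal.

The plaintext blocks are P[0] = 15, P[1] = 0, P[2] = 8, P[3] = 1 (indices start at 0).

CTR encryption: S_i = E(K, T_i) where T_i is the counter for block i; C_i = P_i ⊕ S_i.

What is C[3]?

C[3] = 8

C[0]: T = 11, S = E(K, T) = 12; 15 ⊕ 12 = 3.
C[1]: T = 12, S = E(K, T) = 11; 0 ⊕ 11 = 11.
C[2]: T = 13, S = E(K, T) = 10; 8 ⊕ 10 = 2.
C[3]: T = 14, S = E(K, T) = 9; 1 ⊕ 9 = 8.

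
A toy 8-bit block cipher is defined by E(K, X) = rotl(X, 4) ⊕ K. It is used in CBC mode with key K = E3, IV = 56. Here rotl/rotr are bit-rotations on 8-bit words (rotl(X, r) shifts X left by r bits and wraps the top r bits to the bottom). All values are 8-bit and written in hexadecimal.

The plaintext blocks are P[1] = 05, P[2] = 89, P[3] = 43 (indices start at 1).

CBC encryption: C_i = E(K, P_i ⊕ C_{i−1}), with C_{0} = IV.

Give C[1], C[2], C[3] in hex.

C[1]: P[1] ⊕ 56 = 53; E(K, 53) = D6.
C[2]: P[2] ⊕ D6 = 5F; E(K, 5F) = 16.
C[3]: P[3] ⊕ 16 = 55; E(K, 55) = B6.

C[1] = D6, C[2] = 16, C[3] = B6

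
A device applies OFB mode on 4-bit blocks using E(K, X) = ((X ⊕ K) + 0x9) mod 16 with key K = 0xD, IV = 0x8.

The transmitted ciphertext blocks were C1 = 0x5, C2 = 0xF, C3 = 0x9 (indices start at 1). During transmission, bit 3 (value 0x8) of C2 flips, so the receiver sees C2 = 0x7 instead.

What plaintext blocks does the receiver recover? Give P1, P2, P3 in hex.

P1 = 0xB, P2 = 0xB, P3 = 0x3

OFB decryption: S_i = E(K, S_{i−1}) with S_{0} = IV; P_i = C_i ⊕ S_i.
Only C2 changed, to 0x7. In OFB, a change in C_i flips the same bit in P_i only; the keystream is unaffected. Decrypting the received ciphertext:
P1: S = E(K, 0x8) = 0xE; 0x5 ⊕ 0xE = 0xB.
P2: S = E(K, 0xE) = 0xC; 0x7 ⊕ 0xC = 0xB.
P3: S = E(K, 0xC) = 0xA; 0x9 ⊕ 0xA = 0x3.
Blocks that differ from the original plaintext: P2.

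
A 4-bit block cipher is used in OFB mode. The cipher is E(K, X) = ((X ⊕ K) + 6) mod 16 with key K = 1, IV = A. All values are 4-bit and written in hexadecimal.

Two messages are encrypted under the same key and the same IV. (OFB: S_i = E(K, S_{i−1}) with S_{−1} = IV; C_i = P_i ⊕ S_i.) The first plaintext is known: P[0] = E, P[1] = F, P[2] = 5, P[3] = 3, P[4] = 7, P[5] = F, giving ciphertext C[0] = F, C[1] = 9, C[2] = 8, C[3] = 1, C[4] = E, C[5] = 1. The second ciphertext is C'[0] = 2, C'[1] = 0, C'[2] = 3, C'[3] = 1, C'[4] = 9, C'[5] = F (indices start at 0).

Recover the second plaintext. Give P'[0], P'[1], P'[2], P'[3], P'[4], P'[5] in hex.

P'[0] = 3, P'[1] = 6, P'[2] = E, P'[3] = 3, P'[4] = 0, P'[5] = 1

In OFB with a reused IV, both messages share the same keystream S_i, so C_i ⊕ C'_i = P_i ⊕ P'_i and thus P'_i = P_i ⊕ C_i ⊕ C'_i.
P'[0]: E ⊕ F ⊕ 2 = 3.
P'[1]: F ⊕ 9 ⊕ 0 = 6.
P'[2]: 5 ⊕ 8 ⊕ 3 = E.
P'[3]: 3 ⊕ 1 ⊕ 1 = 3.
P'[4]: 7 ⊕ E ⊕ 9 = 0.
P'[5]: F ⊕ 1 ⊕ F = 1.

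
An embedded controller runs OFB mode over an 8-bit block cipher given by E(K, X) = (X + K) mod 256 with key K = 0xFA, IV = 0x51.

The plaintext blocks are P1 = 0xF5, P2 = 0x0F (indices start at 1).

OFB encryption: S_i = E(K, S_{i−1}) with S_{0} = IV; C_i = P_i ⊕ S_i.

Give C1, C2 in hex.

C1: S = E(K, 0x51) = 0x4B; 0xF5 ⊕ 0x4B = 0xBE.
C2: S = E(K, 0x4B) = 0x45; 0x0F ⊕ 0x45 = 0x4A.

C1 = 0xBE, C2 = 0x4A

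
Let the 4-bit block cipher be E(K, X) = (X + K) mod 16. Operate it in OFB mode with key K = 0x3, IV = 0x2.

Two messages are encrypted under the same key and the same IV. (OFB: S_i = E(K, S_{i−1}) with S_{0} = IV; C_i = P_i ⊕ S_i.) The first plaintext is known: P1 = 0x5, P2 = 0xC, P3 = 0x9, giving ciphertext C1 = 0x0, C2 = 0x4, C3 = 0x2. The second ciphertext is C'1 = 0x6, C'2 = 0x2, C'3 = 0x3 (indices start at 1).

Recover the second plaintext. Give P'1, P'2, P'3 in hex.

P'1 = 0x3, P'2 = 0xA, P'3 = 0x8

In OFB with a reused IV, both messages share the same keystream S_i, so C_i ⊕ C'_i = P_i ⊕ P'_i and thus P'_i = P_i ⊕ C_i ⊕ C'_i.
P'1: 0x5 ⊕ 0x0 ⊕ 0x6 = 0x3.
P'2: 0xC ⊕ 0x4 ⊕ 0x2 = 0xA.
P'3: 0x9 ⊕ 0x2 ⊕ 0x3 = 0x8.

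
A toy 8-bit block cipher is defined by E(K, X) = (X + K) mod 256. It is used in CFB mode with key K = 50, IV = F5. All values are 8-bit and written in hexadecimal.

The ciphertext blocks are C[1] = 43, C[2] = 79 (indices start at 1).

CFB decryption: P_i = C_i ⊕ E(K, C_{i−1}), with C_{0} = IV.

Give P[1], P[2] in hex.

P[1]: E(K, F5) = 45; 43 ⊕ 45 = 06.
P[2]: E(K, 43) = 93; 79 ⊕ 93 = EA.

P[1] = 06, P[2] = EA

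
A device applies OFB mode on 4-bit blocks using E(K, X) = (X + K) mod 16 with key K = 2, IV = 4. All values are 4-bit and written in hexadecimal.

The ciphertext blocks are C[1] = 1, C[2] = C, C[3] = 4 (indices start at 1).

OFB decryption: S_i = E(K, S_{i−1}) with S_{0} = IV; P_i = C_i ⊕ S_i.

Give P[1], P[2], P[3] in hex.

P[1] = 7, P[2] = 4, P[3] = E

P[1]: S = E(K, 4) = 6; 1 ⊕ 6 = 7.
P[2]: S = E(K, 6) = 8; C ⊕ 8 = 4.
P[3]: S = E(K, 8) = A; 4 ⊕ A = E.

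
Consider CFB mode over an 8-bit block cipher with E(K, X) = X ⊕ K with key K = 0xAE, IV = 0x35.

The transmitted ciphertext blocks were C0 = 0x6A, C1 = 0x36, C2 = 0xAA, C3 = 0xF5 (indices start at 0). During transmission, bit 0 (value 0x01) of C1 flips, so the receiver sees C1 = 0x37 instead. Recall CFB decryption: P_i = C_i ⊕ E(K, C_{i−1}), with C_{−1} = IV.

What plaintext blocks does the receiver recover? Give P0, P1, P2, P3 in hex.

Only C1 changed, to 0x37. In CFB, a change in C_i flips the same bit in P_i and garbles P_{i+1}. Decrypting the received ciphertext:
P0: E(K, 0x35) = 0x9B; 0x6A ⊕ 0x9B = 0xF1.
P1: E(K, 0x6A) = 0xC4; 0x37 ⊕ 0xC4 = 0xF3.
P2: E(K, 0x37) = 0x99; 0xAA ⊕ 0x99 = 0x33.
P3: E(K, 0xAA) = 0x04; 0xF5 ⊕ 0x04 = 0xF1.
Blocks that differ from the original plaintext: P1, P2.

P0 = 0xF1, P1 = 0xF3, P2 = 0x33, P3 = 0xF1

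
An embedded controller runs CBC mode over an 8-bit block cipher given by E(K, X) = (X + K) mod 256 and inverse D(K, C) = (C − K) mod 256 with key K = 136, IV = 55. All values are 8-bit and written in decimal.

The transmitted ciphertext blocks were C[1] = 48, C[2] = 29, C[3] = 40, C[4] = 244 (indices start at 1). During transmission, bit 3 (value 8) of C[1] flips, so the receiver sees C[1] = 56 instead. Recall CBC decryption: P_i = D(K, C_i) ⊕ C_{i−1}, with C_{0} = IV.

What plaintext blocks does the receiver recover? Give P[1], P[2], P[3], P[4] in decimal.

Only C[1] changed, to 56. In CBC, a change in C_i garbles P_i and flips the same bit in P_{i+1}. Decrypting the received ciphertext:
P[1]: D(K, 56) = 176; 176 ⊕ 55 = 135.
P[2]: D(K, 29) = 149; 149 ⊕ 56 = 173.
P[3]: D(K, 40) = 160; 160 ⊕ 29 = 189.
P[4]: D(K, 244) = 108; 108 ⊕ 40 = 68.
Blocks that differ from the original plaintext: P[1], P[2].

P[1] = 135, P[2] = 173, P[3] = 189, P[4] = 68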